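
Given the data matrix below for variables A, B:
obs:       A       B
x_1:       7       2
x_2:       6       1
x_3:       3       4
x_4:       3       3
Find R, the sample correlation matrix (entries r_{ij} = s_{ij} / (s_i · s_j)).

Step 1 — column means:
  mean(A) = (7 + 6 + 3 + 3) / 4 = 19/4 = 4.75
  mean(B) = (2 + 1 + 4 + 3) / 4 = 10/4 = 2.5

Step 2 — sample variances and covariances s[i,j] = (1/(n-1)) · Σ_k (x_{k,i} - mean_i) · (x_{k,j} - mean_j), with n-1 = 3:
  s[A,A] = ((2.25)·(2.25) + (1.25)·(1.25) + (-1.75)·(-1.75) + (-1.75)·(-1.75)) / 3 = 12.75/3 = 4.25
  s[A,B] = ((2.25)·(-0.5) + (1.25)·(-1.5) + (-1.75)·(1.5) + (-1.75)·(0.5)) / 3 = -6.5/3 = -2.1667
  s[B,B] = ((-0.5)·(-0.5) + (-1.5)·(-1.5) + (1.5)·(1.5) + (0.5)·(0.5)) / 3 = 5/3 = 1.6667
  Sample standard deviations s_i = √(s[i,i]):
  s(A) = √(4.25) = 2.0616
  s(B) = √(1.6667) = 1.291

Step 3 — r_{ij} = s_{ij} / (s_i · s_j):
  r[A,A] = 1 (diagonal).
  r[A,B] = -2.1667 / (2.0616 · 1.291) = -2.1667 / 2.6615 = -0.8141
  r[B,B] = 1 (diagonal).

R is symmetric with unit diagonal. Assembling:

R = [[1, -0.8141],
 [-0.8141, 1]]


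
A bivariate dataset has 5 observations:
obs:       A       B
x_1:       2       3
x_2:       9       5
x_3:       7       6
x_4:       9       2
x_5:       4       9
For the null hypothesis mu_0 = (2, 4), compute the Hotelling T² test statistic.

Step 1 — sample mean vector:
  mean(A) = (2 + 9 + 7 + 9 + 4) / 5 = 31/5 = 6.2
  mean(B) = (3 + 5 + 6 + 2 + 9) / 5 = 25/5 = 5
  x̄ = (6.2, 5),  deviation x̄ - mu_0 = (6.2, 5) - (2, 4) = (4.2, 1).

Step 2 — sample covariance matrix, S[i,j] = (1/(n-1)) · Σ_k (x_{k,i} - mean_i) · (x_{k,j} - mean_j), divisor n-1 = 4:
  S[A,A] = ((-4.2)·(-4.2) + (2.8)·(2.8) + (0.8)·(0.8) + (2.8)·(2.8) + (-2.2)·(-2.2)) / 4 = 38.8/4 = 9.7
  S[A,B] = ((-4.2)·(-2) + (2.8)·(0) + (0.8)·(1) + (2.8)·(-3) + (-2.2)·(4)) / 4 = -8/4 = -2
  S[B,B] = ((-2)·(-2) + (0)·(0) + (1)·(1) + (-3)·(-3) + (4)·(4)) / 4 = 30/4 = 7.5
  S = [[9.7, -2],
 [-2, 7.5]].

Step 3 — invert S. det(S) = 9.7·7.5 - (-2)² = 68.75.
  S^{-1} = (1/det) · [[d, -b], [-b, a]] = [[0.1091, 0.0291],
 [0.0291, 0.1411]].

Step 4 — quadratic form (x̄ - mu_0)^T · S^{-1} · (x̄ - mu_0):
  S^{-1} · (x̄ - mu_0) = (0.4873, 0.2633),
  (x̄ - mu_0)^T · [...] = (4.2)·(0.4873) + (1)·(0.2633) = 2.3098.

Step 5 — scale by n: T² = 5 · 2.3098 = 11.5491.

T² ≈ 11.5491


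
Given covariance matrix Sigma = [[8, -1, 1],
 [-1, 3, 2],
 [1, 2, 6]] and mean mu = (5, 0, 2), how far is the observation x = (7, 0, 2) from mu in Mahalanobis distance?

Step 1 — centre the observation: (x - mu) = (2, 0, 0).

Step 2 — invert Sigma (cofactor / det for 3×3, or solve directly):
  Sigma^{-1} = [[0.1414, 0.0808, -0.0505],
 [0.0808, 0.4747, -0.1717],
 [-0.0505, -0.1717, 0.2323]].

Step 3 — form the quadratic (x - mu)^T · Sigma^{-1} · (x - mu):
  Sigma^{-1} · (x - mu) = (0.2828, 0.1616, -0.101).
  (x - mu)^T · [Sigma^{-1} · (x - mu)] = (2)·(0.2828) + (0)·(0.1616) + (0)·(-0.101) = 0.5657.

Step 4 — take square root: d = √(0.5657) ≈ 0.7521.

d(x, mu) = √(0.5657) ≈ 0.7521


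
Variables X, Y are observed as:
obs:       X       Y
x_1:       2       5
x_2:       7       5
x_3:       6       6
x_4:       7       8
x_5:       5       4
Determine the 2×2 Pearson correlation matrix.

Step 1 — column means:
  mean(X) = (2 + 7 + 6 + 7 + 5) / 5 = 27/5 = 5.4
  mean(Y) = (5 + 5 + 6 + 8 + 4) / 5 = 28/5 = 5.6

Step 2 — sample variances and covariances s[i,j] = (1/(n-1)) · Σ_k (x_{k,i} - mean_i) · (x_{k,j} - mean_j), with n-1 = 4:
  s[X,X] = ((-3.4)·(-3.4) + (1.6)·(1.6) + (0.6)·(0.6) + (1.6)·(1.6) + (-0.4)·(-0.4)) / 4 = 17.2/4 = 4.3
  s[X,Y] = ((-3.4)·(-0.6) + (1.6)·(-0.6) + (0.6)·(0.4) + (1.6)·(2.4) + (-0.4)·(-1.6)) / 4 = 5.8/4 = 1.45
  s[Y,Y] = ((-0.6)·(-0.6) + (-0.6)·(-0.6) + (0.4)·(0.4) + (2.4)·(2.4) + (-1.6)·(-1.6)) / 4 = 9.2/4 = 2.3
  Sample standard deviations s_i = √(s[i,i]):
  s(X) = √(4.3) = 2.0736
  s(Y) = √(2.3) = 1.5166

Step 3 — r_{ij} = s_{ij} / (s_i · s_j):
  r[X,X] = 1 (diagonal).
  r[X,Y] = 1.45 / (2.0736 · 1.5166) = 1.45 / 3.1448 = 0.4611
  r[Y,Y] = 1 (diagonal).

R is symmetric with unit diagonal. Assembling:

R = [[1, 0.4611],
 [0.4611, 1]]


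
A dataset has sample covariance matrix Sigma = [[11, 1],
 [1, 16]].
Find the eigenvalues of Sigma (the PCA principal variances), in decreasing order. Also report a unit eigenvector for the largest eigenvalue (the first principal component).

Step 1 — characteristic polynomial of 2×2 Sigma:
  det(Sigma - λI) = λ² - trace · λ + det = 0.
  trace = 11 + 16 = 27, det = 11·16 - (1)² = 175.
Step 2 — discriminant:
  Δ = trace² - 4·det = 729 - 700 = 29.
Step 3 — eigenvalues:
  λ = (trace ± √Δ)/2 = (27 ± 5.3852)/2,
  λ_1 = 16.1926,  λ_2 = 10.8074.

Step 4 — unit eigenvector for λ_1: solve (Sigma - λ_1 I)v = 0. First row:
  (11 - 16.1926)·v_x + (1)·v_y = 0, i.e. (-5.1926)·v_x + (1)·v_y = 0,
  so v ∝ (b, λ_1 - a) = (1, 5.1926) = u.
  ||u|| = √((1)² + (5.1926)²) = √(27.9629) ≈ 5.288,
  v_1 = u/||u|| ≈ (0.1891, 0.982) (||v_1|| = 1).

λ_1 = 16.1926,  λ_2 = 10.8074;  v_1 ≈ (0.1891, 0.982)


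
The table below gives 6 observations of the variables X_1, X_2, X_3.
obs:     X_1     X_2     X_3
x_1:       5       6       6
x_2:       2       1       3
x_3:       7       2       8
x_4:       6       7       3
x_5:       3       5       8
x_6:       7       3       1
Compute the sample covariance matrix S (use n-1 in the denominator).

Step 1 — column means:
  mean(X_1) = (5 + 2 + 7 + 6 + 3 + 7) / 6 = 30/6 = 5
  mean(X_2) = (6 + 1 + 2 + 7 + 5 + 3) / 6 = 24/6 = 4
  mean(X_3) = (6 + 3 + 8 + 3 + 8 + 1) / 6 = 29/6 = 4.8333

Step 2 — sample covariance S[i,j] = (1/(n-1)) · Σ_k (x_{k,i} - mean_i) · (x_{k,j} - mean_j), with n-1 = 5.
  S[X_1,X_1] = ((0)·(0) + (-3)·(-3) + (2)·(2) + (1)·(1) + (-2)·(-2) + (2)·(2)) / 5 = 22/5 = 4.4
  S[X_1,X_2] = ((0)·(2) + (-3)·(-3) + (2)·(-2) + (1)·(3) + (-2)·(1) + (2)·(-1)) / 5 = 4/5 = 0.8
  S[X_1,X_3] = ((0)·(1.1667) + (-3)·(-1.8333) + (2)·(3.1667) + (1)·(-1.8333) + (-2)·(3.1667) + (2)·(-3.8333)) / 5 = -4/5 = -0.8
  S[X_2,X_2] = ((2)·(2) + (-3)·(-3) + (-2)·(-2) + (3)·(3) + (1)·(1) + (-1)·(-1)) / 5 = 28/5 = 5.6
  S[X_2,X_3] = ((2)·(1.1667) + (-3)·(-1.8333) + (-2)·(3.1667) + (3)·(-1.8333) + (1)·(3.1667) + (-1)·(-3.8333)) / 5 = 3/5 = 0.6
  S[X_3,X_3] = ((1.1667)·(1.1667) + (-1.8333)·(-1.8333) + (3.1667)·(3.1667) + (-1.8333)·(-1.8333) + (3.1667)·(3.1667) + (-3.8333)·(-3.8333)) / 5 = 42.8333/5 = 8.5667

S is symmetric (S[j,i] = S[i,j]). Assembling:

S = [[4.4, 0.8, -0.8],
 [0.8, 5.6, 0.6],
 [-0.8, 0.6, 8.5667]]


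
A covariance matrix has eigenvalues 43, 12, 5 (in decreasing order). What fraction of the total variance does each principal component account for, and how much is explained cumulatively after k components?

Step 1 — total variance = trace(Sigma) = Σ λ_i = 43 + 12 + 5 = 60.

Step 2 — fraction explained by component i = λ_i / Σ λ:
  PC1: 43/60 = 0.7167
  PC2: 12/60 = 0.2
  PC3: 5/60 = 0.0833

Step 3 — cumulative fraction after k components = (λ_1 + ... + λ_k) / Σ λ:
  k = 1: 43/60 = 0.7167
  k = 2: (43 + 12)/60 = 55/60 = 0.9167
  k = 3: (43 + 12 + 5)/60 = 60/60 = 1

Summary (fraction, with percent):

explained: PC1 0.7167 (71.67%), PC2 0.2 (20%), PC3 0.0833 (8.33%);  cumulative: 0.7167, 0.9167, 1


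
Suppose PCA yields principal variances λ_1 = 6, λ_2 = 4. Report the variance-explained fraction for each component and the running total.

Step 1 — total variance = trace(Sigma) = Σ λ_i = 6 + 4 = 10.

Step 2 — fraction explained by component i = λ_i / Σ λ:
  PC1: 6/10 = 0.6
  PC2: 4/10 = 0.4

Step 3 — cumulative fraction after k components = (λ_1 + ... + λ_k) / Σ λ:
  k = 1: 6/10 = 0.6
  k = 2: (6 + 4)/10 = 10/10 = 1

Summary (fraction, with percent):

explained: PC1 0.6 (60%), PC2 0.4 (40%);  cumulative: 0.6, 1


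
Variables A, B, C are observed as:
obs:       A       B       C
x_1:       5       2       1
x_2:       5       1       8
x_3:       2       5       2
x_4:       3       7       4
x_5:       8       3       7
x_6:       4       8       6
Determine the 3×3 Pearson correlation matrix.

Step 1 — column means:
  mean(A) = (5 + 5 + 2 + 3 + 8 + 4) / 6 = 27/6 = 4.5
  mean(B) = (2 + 1 + 5 + 7 + 3 + 8) / 6 = 26/6 = 4.3333
  mean(C) = (1 + 8 + 2 + 4 + 7 + 6) / 6 = 28/6 = 4.6667

Step 2 — sample variances and covariances s[i,j] = (1/(n-1)) · Σ_k (x_{k,i} - mean_i) · (x_{k,j} - mean_j), with n-1 = 5:
  s[A,A] = ((0.5)·(0.5) + (0.5)·(0.5) + (-2.5)·(-2.5) + (-1.5)·(-1.5) + (3.5)·(3.5) + (-0.5)·(-0.5)) / 5 = 21.5/5 = 4.3
  s[A,B] = ((0.5)·(-2.3333) + (0.5)·(-3.3333) + (-2.5)·(0.6667) + (-1.5)·(2.6667) + (3.5)·(-1.3333) + (-0.5)·(3.6667)) / 5 = -15/5 = -3
  s[A,C] = ((0.5)·(-3.6667) + (0.5)·(3.3333) + (-2.5)·(-2.6667) + (-1.5)·(-0.6667) + (3.5)·(2.3333) + (-0.5)·(1.3333)) / 5 = 15/5 = 3
  s[B,B] = ((-2.3333)·(-2.3333) + (-3.3333)·(-3.3333) + (0.6667)·(0.6667) + (2.6667)·(2.6667) + (-1.3333)·(-1.3333) + (3.6667)·(3.6667)) / 5 = 39.3333/5 = 7.8667
  s[B,C] = ((-2.3333)·(-3.6667) + (-3.3333)·(3.3333) + (0.6667)·(-2.6667) + (2.6667)·(-0.6667) + (-1.3333)·(2.3333) + (3.6667)·(1.3333)) / 5 = -4.3333/5 = -0.8667
  s[C,C] = ((-3.6667)·(-3.6667) + (3.3333)·(3.3333) + (-2.6667)·(-2.6667) + (-0.6667)·(-0.6667) + (2.3333)·(2.3333) + (1.3333)·(1.3333)) / 5 = 39.3333/5 = 7.8667
  Sample standard deviations s_i = √(s[i,i]):
  s(A) = √(4.3) = 2.0736
  s(B) = √(7.8667) = 2.8048
  s(C) = √(7.8667) = 2.8048

Step 3 — r_{ij} = s_{ij} / (s_i · s_j):
  r[A,A] = 1 (diagonal).
  r[A,B] = -3 / (2.0736 · 2.8048) = -3 / 5.8161 = -0.5158
  r[A,C] = 3 / (2.0736 · 2.8048) = 3 / 5.8161 = 0.5158
  r[B,B] = 1 (diagonal).
  r[B,C] = -0.8667 / (2.8048 · 2.8048) = -0.8667 / 7.8667 = -0.1102
  r[C,C] = 1 (diagonal).

R is symmetric with unit diagonal. Assembling:

R = [[1, -0.5158, 0.5158],
 [-0.5158, 1, -0.1102],
 [0.5158, -0.1102, 1]]


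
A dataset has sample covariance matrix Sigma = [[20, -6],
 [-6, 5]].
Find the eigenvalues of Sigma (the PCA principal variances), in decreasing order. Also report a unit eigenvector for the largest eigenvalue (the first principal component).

Step 1 — characteristic polynomial of 2×2 Sigma:
  det(Sigma - λI) = λ² - trace · λ + det = 0.
  trace = 20 + 5 = 25, det = 20·5 - (-6)² = 64.
Step 2 — discriminant:
  Δ = trace² - 4·det = 625 - 256 = 369.
Step 3 — eigenvalues:
  λ = (trace ± √Δ)/2 = (25 ± 19.2094)/2,
  λ_1 = 22.1047,  λ_2 = 2.8953.

Step 4 — unit eigenvector for λ_1: solve (Sigma - λ_1 I)v = 0. First row:
  (20 - 22.1047)·v_x + (-6)·v_y = 0, i.e. (-2.1047)·v_x + (-6)·v_y = 0,
  so v ∝ (b, λ_1 - a) = (-6, 2.1047); multiply by -1 so the first entry is positive: u = (6, -2.1047).
  ||u|| = √((6)² + (-2.1047)²) = √(40.4297) ≈ 6.3584,
  v_1 = u/||u|| ≈ (0.9436, -0.331) (||v_1|| = 1).

λ_1 = 22.1047,  λ_2 = 2.8953;  v_1 ≈ (0.9436, -0.331)


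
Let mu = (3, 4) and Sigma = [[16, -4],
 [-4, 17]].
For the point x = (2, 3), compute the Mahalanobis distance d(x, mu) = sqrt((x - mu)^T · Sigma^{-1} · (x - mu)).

Step 1 — centre the observation: (x - mu) = (-1, -1).

Step 2 — invert Sigma. det(Sigma) = 16·17 - (-4)² = 256.
  Sigma^{-1} = (1/det) · [[d, -b], [-b, a]] = [[0.0664, 0.0156],
 [0.0156, 0.0625]].

Step 3 — form the quadratic (x - mu)^T · Sigma^{-1} · (x - mu):
  Sigma^{-1} · (x - mu) = (-0.082, -0.0781).
  (x - mu)^T · [Sigma^{-1} · (x - mu)] = (-1)·(-0.082) + (-1)·(-0.0781) = 0.1602.

Step 4 — take square root: d = √(0.1602) ≈ 0.4002.

d(x, mu) = √(0.1602) ≈ 0.4002


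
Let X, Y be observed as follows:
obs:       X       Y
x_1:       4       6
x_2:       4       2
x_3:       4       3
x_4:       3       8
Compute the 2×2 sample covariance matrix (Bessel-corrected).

Step 1 — column means:
  mean(X) = (4 + 4 + 4 + 3) / 4 = 15/4 = 3.75
  mean(Y) = (6 + 2 + 3 + 8) / 4 = 19/4 = 4.75

Step 2 — sample covariance S[i,j] = (1/(n-1)) · Σ_k (x_{k,i} - mean_i) · (x_{k,j} - mean_j), with n-1 = 3.
  S[X,X] = ((0.25)·(0.25) + (0.25)·(0.25) + (0.25)·(0.25) + (-0.75)·(-0.75)) / 3 = 0.75/3 = 0.25
  S[X,Y] = ((0.25)·(1.25) + (0.25)·(-2.75) + (0.25)·(-1.75) + (-0.75)·(3.25)) / 3 = -3.25/3 = -1.0833
  S[Y,Y] = ((1.25)·(1.25) + (-2.75)·(-2.75) + (-1.75)·(-1.75) + (3.25)·(3.25)) / 3 = 22.75/3 = 7.5833

S is symmetric (S[j,i] = S[i,j]). Assembling:

S = [[0.25, -1.0833],
 [-1.0833, 7.5833]]


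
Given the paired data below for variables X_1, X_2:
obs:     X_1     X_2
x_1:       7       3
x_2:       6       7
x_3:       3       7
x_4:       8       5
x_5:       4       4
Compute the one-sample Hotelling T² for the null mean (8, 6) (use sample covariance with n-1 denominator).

Step 1 — sample mean vector:
  mean(X_1) = (7 + 6 + 3 + 8 + 4) / 5 = 28/5 = 5.6
  mean(X_2) = (3 + 7 + 7 + 5 + 4) / 5 = 26/5 = 5.2
  x̄ = (5.6, 5.2),  deviation x̄ - mu_0 = (5.6, 5.2) - (8, 6) = (-2.4, -0.8).

Step 2 — sample covariance matrix, S[i,j] = (1/(n-1)) · Σ_k (x_{k,i} - mean_i) · (x_{k,j} - mean_j), divisor n-1 = 4:
  S[X_1,X_1] = ((1.4)·(1.4) + (0.4)·(0.4) + (-2.6)·(-2.6) + (2.4)·(2.4) + (-1.6)·(-1.6)) / 4 = 17.2/4 = 4.3
  S[X_1,X_2] = ((1.4)·(-2.2) + (0.4)·(1.8) + (-2.6)·(1.8) + (2.4)·(-0.2) + (-1.6)·(-1.2)) / 4 = -5.6/4 = -1.4
  S[X_2,X_2] = ((-2.2)·(-2.2) + (1.8)·(1.8) + (1.8)·(1.8) + (-0.2)·(-0.2) + (-1.2)·(-1.2)) / 4 = 12.8/4 = 3.2
  S = [[4.3, -1.4],
 [-1.4, 3.2]].

Step 3 — invert S. det(S) = 4.3·3.2 - (-1.4)² = 11.8.
  S^{-1} = (1/det) · [[d, -b], [-b, a]] = [[0.2712, 0.1186],
 [0.1186, 0.3644]].

Step 4 — quadratic form (x̄ - mu_0)^T · S^{-1} · (x̄ - mu_0):
  S^{-1} · (x̄ - mu_0) = (-0.7458, -0.5763),
  (x̄ - mu_0)^T · [...] = (-2.4)·(-0.7458) + (-0.8)·(-0.5763) = 2.2508.

Step 5 — scale by n: T² = 5 · 2.2508 = 11.2542.

T² ≈ 11.2542


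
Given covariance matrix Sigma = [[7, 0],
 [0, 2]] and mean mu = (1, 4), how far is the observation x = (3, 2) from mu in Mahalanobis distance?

Step 1 — centre the observation: (x - mu) = (2, -2).

Step 2 — invert Sigma. det(Sigma) = 7·2 - (0)² = 14.
  Sigma^{-1} = (1/det) · [[d, -b], [-b, a]] = [[0.1429, 0],
 [0, 0.5]].

Step 3 — form the quadratic (x - mu)^T · Sigma^{-1} · (x - mu):
  Sigma^{-1} · (x - mu) = (0.2857, -1).
  (x - mu)^T · [Sigma^{-1} · (x - mu)] = (2)·(0.2857) + (-2)·(-1) = 2.5714.

Step 4 — take square root: d = √(2.5714) ≈ 1.6036.

d(x, mu) = √(2.5714) ≈ 1.6036


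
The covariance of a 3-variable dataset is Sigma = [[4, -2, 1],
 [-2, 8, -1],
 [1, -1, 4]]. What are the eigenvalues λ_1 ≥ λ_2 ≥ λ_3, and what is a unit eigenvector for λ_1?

Step 1 — characteristic polynomial p(λ) = det(λI - Sigma) = λ³ - tr·λ² + c_1·λ - det, where tr = trace, c_1 = sum of the principal 2×2 minors, det = det(Sigma):
  tr = 4 + 8 + 4 = 16,
  c_1 = (4·8 - (-2)²) + (4·4 - (1)²) + (8·4 - (-1)²) = 28 + 15 + 31 = 74,
  det = 4·(8·4 - (-1)²) - (-2)·((-2)·4 - (-1)·(1)) + (1)·((-2)·(-1) - 8·(1)) = 4·(31) - (-2)·(-7) + (1)·(-6) = 104.
  So p(λ) = λ³ - 16λ² + 74λ - 104.
Step 2 — look for an integer root (rational root theorem: any rational root is an integer divisor of 104). Testing λ = 4:
  p(4) = 64 - 256 + 296 - 104 = 0  ✓
  Dividing out (λ - 4): p(λ) = (λ - 4)(λ² - 12λ + 26).
Step 3 — remaining eigenvalues from the quadratic λ² - 12λ + 26 = 0:
  Δ = 12² - 4·26 = 144 - 104 = 40,  λ = (12 ± √40)/2 = (12 ± 6.3246)/2 ≈ 9.1623 or 2.8377.
  Sorted: λ_1 = 9.1623,  λ_2 = 4,  λ_3 = 2.8377  (check: sum = 16 = tr ✓).

Step 4 — unit eigenvector for λ_1 ≈ 9.1623: v spans the null space of (Sigma - λ_1 I), whose rows are
  r_1 = (-5.1623, -2, 1),  r_2 = (-2, -1.1623, -1),  r_3 = (1, -1, -5.1623).
  v is orthogonal to every row, so take v ∝ r_1 × r_2 = ((-2)·(-1) - (1)·(-1.1623), (1)·(-2) - (-5.1623)·(-1), (-5.1623)·(-1.1623) - (-2)·(-2)) ≈ (3.1623, -7.1623, 2).
  Let u = (3.1623, -7.1623, 2).
  ||u|| = √((3.1623)² + (-7.1623)² + (2)²) = √(65.2982) ≈ 8.0807,  v_1 = u/||u|| ≈ (0.3913, -0.8863, 0.2475) (||v_1|| = 1).

λ_1 = 9.1623,  λ_2 = 4,  λ_3 = 2.8377;  v_1 ≈ (0.3913, -0.8863, 0.2475)


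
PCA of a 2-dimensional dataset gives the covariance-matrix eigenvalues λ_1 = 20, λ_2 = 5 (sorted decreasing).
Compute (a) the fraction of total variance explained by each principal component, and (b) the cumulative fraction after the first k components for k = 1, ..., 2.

Step 1 — total variance = trace(Sigma) = Σ λ_i = 20 + 5 = 25.

Step 2 — fraction explained by component i = λ_i / Σ λ:
  PC1: 20/25 = 0.8
  PC2: 5/25 = 0.2

Step 3 — cumulative fraction after k components = (λ_1 + ... + λ_k) / Σ λ:
  k = 1: 20/25 = 0.8
  k = 2: (20 + 5)/25 = 25/25 = 1

Summary (fraction, with percent):

explained: PC1 0.8 (80%), PC2 0.2 (20%);  cumulative: 0.8, 1


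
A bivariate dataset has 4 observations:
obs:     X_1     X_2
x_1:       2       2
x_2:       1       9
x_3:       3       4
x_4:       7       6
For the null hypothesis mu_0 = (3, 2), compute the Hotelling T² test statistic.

Step 1 — sample mean vector:
  mean(X_1) = (2 + 1 + 3 + 7) / 4 = 13/4 = 3.25
  mean(X_2) = (2 + 9 + 4 + 6) / 4 = 21/4 = 5.25
  x̄ = (3.25, 5.25),  deviation x̄ - mu_0 = (3.25, 5.25) - (3, 2) = (0.25, 3.25).

Step 2 — sample covariance matrix, S[i,j] = (1/(n-1)) · Σ_k (x_{k,i} - mean_i) · (x_{k,j} - mean_j), divisor n-1 = 3:
  S[X_1,X_1] = ((-1.25)·(-1.25) + (-2.25)·(-2.25) + (-0.25)·(-0.25) + (3.75)·(3.75)) / 3 = 20.75/3 = 6.9167
  S[X_1,X_2] = ((-1.25)·(-3.25) + (-2.25)·(3.75) + (-0.25)·(-1.25) + (3.75)·(0.75)) / 3 = -1.25/3 = -0.4167
  S[X_2,X_2] = ((-3.25)·(-3.25) + (3.75)·(3.75) + (-1.25)·(-1.25) + (0.75)·(0.75)) / 3 = 26.75/3 = 8.9167
  S = [[6.9167, -0.4167],
 [-0.4167, 8.9167]].

Step 3 — invert S. det(S) = 6.9167·8.9167 - (-0.4167)² = 61.5.
  S^{-1} = (1/det) · [[d, -b], [-b, a]] = [[0.145, 0.0068],
 [0.0068, 0.1125]].

Step 4 — quadratic form (x̄ - mu_0)^T · S^{-1} · (x̄ - mu_0):
  S^{-1} · (x̄ - mu_0) = (0.0583, 0.3672),
  (x̄ - mu_0)^T · [...] = (0.25)·(0.0583) + (3.25)·(0.3672) = 1.208.

Step 5 — scale by n: T² = 4 · 1.208 = 4.832.

T² ≈ 4.832


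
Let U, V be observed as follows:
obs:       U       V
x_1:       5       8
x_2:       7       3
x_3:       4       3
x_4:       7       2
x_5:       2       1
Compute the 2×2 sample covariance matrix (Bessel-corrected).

Step 1 — column means:
  mean(U) = (5 + 7 + 4 + 7 + 2) / 5 = 25/5 = 5
  mean(V) = (8 + 3 + 3 + 2 + 1) / 5 = 17/5 = 3.4

Step 2 — sample covariance S[i,j] = (1/(n-1)) · Σ_k (x_{k,i} - mean_i) · (x_{k,j} - mean_j), with n-1 = 4.
  S[U,U] = ((0)·(0) + (2)·(2) + (-1)·(-1) + (2)·(2) + (-3)·(-3)) / 4 = 18/4 = 4.5
  S[U,V] = ((0)·(4.6) + (2)·(-0.4) + (-1)·(-0.4) + (2)·(-1.4) + (-3)·(-2.4)) / 4 = 4/4 = 1
  S[V,V] = ((4.6)·(4.6) + (-0.4)·(-0.4) + (-0.4)·(-0.4) + (-1.4)·(-1.4) + (-2.4)·(-2.4)) / 4 = 29.2/4 = 7.3

S is symmetric (S[j,i] = S[i,j]). Assembling:

S = [[4.5, 1],
 [1, 7.3]]


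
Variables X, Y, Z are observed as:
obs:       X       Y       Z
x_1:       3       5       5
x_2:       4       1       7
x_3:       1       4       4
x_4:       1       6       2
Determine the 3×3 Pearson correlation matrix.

Step 1 — column means:
  mean(X) = (3 + 4 + 1 + 1) / 4 = 9/4 = 2.25
  mean(Y) = (5 + 1 + 4 + 6) / 4 = 16/4 = 4
  mean(Z) = (5 + 7 + 4 + 2) / 4 = 18/4 = 4.5

Step 2 — sample variances and covariances s[i,j] = (1/(n-1)) · Σ_k (x_{k,i} - mean_i) · (x_{k,j} - mean_j), with n-1 = 3:
  s[X,X] = ((0.75)·(0.75) + (1.75)·(1.75) + (-1.25)·(-1.25) + (-1.25)·(-1.25)) / 3 = 6.75/3 = 2.25
  s[X,Y] = ((0.75)·(1) + (1.75)·(-3) + (-1.25)·(0) + (-1.25)·(2)) / 3 = -7/3 = -2.3333
  s[X,Z] = ((0.75)·(0.5) + (1.75)·(2.5) + (-1.25)·(-0.5) + (-1.25)·(-2.5)) / 3 = 8.5/3 = 2.8333
  s[Y,Y] = ((1)·(1) + (-3)·(-3) + (0)·(0) + (2)·(2)) / 3 = 14/3 = 4.6667
  s[Y,Z] = ((1)·(0.5) + (-3)·(2.5) + (0)·(-0.5) + (2)·(-2.5)) / 3 = -12/3 = -4
  s[Z,Z] = ((0.5)·(0.5) + (2.5)·(2.5) + (-0.5)·(-0.5) + (-2.5)·(-2.5)) / 3 = 13/3 = 4.3333
  Sample standard deviations s_i = √(s[i,i]):
  s(X) = √(2.25) = 1.5
  s(Y) = √(4.6667) = 2.1602
  s(Z) = √(4.3333) = 2.0817

Step 3 — r_{ij} = s_{ij} / (s_i · s_j):
  r[X,X] = 1 (diagonal).
  r[X,Y] = -2.3333 / (1.5 · 2.1602) = -2.3333 / 3.2404 = -0.7201
  r[X,Z] = 2.8333 / (1.5 · 2.0817) = 2.8333 / 3.1225 = 0.9074
  r[Y,Y] = 1 (diagonal).
  r[Y,Z] = -4 / (2.1602 · 2.0817) = -4 / 4.4969 = -0.8895
  r[Z,Z] = 1 (diagonal).

R is symmetric with unit diagonal. Assembling:

R = [[1, -0.7201, 0.9074],
 [-0.7201, 1, -0.8895],
 [0.9074, -0.8895, 1]]


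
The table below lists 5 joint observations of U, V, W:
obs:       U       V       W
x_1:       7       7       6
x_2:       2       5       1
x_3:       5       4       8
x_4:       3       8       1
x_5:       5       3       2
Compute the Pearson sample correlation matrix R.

Step 1 — column means:
  mean(U) = (7 + 2 + 5 + 3 + 5) / 5 = 22/5 = 4.4
  mean(V) = (7 + 5 + 4 + 8 + 3) / 5 = 27/5 = 5.4
  mean(W) = (6 + 1 + 8 + 1 + 2) / 5 = 18/5 = 3.6

Step 2 — sample variances and covariances s[i,j] = (1/(n-1)) · Σ_k (x_{k,i} - mean_i) · (x_{k,j} - mean_j), with n-1 = 4:
  s[U,U] = ((2.6)·(2.6) + (-2.4)·(-2.4) + (0.6)·(0.6) + (-1.4)·(-1.4) + (0.6)·(0.6)) / 4 = 15.2/4 = 3.8
  s[U,V] = ((2.6)·(1.6) + (-2.4)·(-0.4) + (0.6)·(-1.4) + (-1.4)·(2.6) + (0.6)·(-2.4)) / 4 = -0.8/4 = -0.2
  s[U,W] = ((2.6)·(2.4) + (-2.4)·(-2.6) + (0.6)·(4.4) + (-1.4)·(-2.6) + (0.6)·(-1.6)) / 4 = 17.8/4 = 4.45
  s[V,V] = ((1.6)·(1.6) + (-0.4)·(-0.4) + (-1.4)·(-1.4) + (2.6)·(2.6) + (-2.4)·(-2.4)) / 4 = 17.2/4 = 4.3
  s[V,W] = ((1.6)·(2.4) + (-0.4)·(-2.6) + (-1.4)·(4.4) + (2.6)·(-2.6) + (-2.4)·(-1.6)) / 4 = -4.2/4 = -1.05
  s[W,W] = ((2.4)·(2.4) + (-2.6)·(-2.6) + (4.4)·(4.4) + (-2.6)·(-2.6) + (-1.6)·(-1.6)) / 4 = 41.2/4 = 10.3
  Sample standard deviations s_i = √(s[i,i]):
  s(U) = √(3.8) = 1.9494
  s(V) = √(4.3) = 2.0736
  s(W) = √(10.3) = 3.2094

Step 3 — r_{ij} = s_{ij} / (s_i · s_j):
  r[U,U] = 1 (diagonal).
  r[U,V] = -0.2 / (1.9494 · 2.0736) = -0.2 / 4.0423 = -0.0495
  r[U,W] = 4.45 / (1.9494 · 3.2094) = 4.45 / 6.2562 = 0.7113
  r[V,V] = 1 (diagonal).
  r[V,W] = -1.05 / (2.0736 · 3.2094) = -1.05 / 6.6551 = -0.1578
  r[W,W] = 1 (diagonal).

R is symmetric with unit diagonal. Assembling:

R = [[1, -0.0495, 0.7113],
 [-0.0495, 1, -0.1578],
 [0.7113, -0.1578, 1]]


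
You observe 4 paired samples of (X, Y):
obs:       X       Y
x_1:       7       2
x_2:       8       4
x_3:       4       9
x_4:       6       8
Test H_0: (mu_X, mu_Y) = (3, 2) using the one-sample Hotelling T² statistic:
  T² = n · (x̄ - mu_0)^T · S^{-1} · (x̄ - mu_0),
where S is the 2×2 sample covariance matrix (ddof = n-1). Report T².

Step 1 — sample mean vector:
  mean(X) = (7 + 8 + 4 + 6) / 4 = 25/4 = 6.25
  mean(Y) = (2 + 4 + 9 + 8) / 4 = 23/4 = 5.75
  x̄ = (6.25, 5.75),  deviation x̄ - mu_0 = (6.25, 5.75) - (3, 2) = (3.25, 3.75).

Step 2 — sample covariance matrix, S[i,j] = (1/(n-1)) · Σ_k (x_{k,i} - mean_i) · (x_{k,j} - mean_j), divisor n-1 = 3:
  S[X,X] = ((0.75)·(0.75) + (1.75)·(1.75) + (-2.25)·(-2.25) + (-0.25)·(-0.25)) / 3 = 8.75/3 = 2.9167
  S[X,Y] = ((0.75)·(-3.75) + (1.75)·(-1.75) + (-2.25)·(3.25) + (-0.25)·(2.25)) / 3 = -13.75/3 = -4.5833
  S[Y,Y] = ((-3.75)·(-3.75) + (-1.75)·(-1.75) + (3.25)·(3.25) + (2.25)·(2.25)) / 3 = 32.75/3 = 10.9167
  S = [[2.9167, -4.5833],
 [-4.5833, 10.9167]].

Step 3 — invert S. det(S) = 2.9167·10.9167 - (-4.5833)² = 10.8333.
  S^{-1} = (1/det) · [[d, -b], [-b, a]] = [[1.0077, 0.4231],
 [0.4231, 0.2692]].

Step 4 — quadratic form (x̄ - mu_0)^T · S^{-1} · (x̄ - mu_0):
  S^{-1} · (x̄ - mu_0) = (4.8615, 2.3846),
  (x̄ - mu_0)^T · [...] = (3.25)·(4.8615) + (3.75)·(2.3846) = 24.7423.

Step 5 — scale by n: T² = 4 · 24.7423 = 98.9692.

T² ≈ 98.9692


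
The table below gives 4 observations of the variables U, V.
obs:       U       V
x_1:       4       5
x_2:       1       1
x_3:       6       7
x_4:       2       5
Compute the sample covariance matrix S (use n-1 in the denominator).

Step 1 — column means:
  mean(U) = (4 + 1 + 6 + 2) / 4 = 13/4 = 3.25
  mean(V) = (5 + 1 + 7 + 5) / 4 = 18/4 = 4.5

Step 2 — sample covariance S[i,j] = (1/(n-1)) · Σ_k (x_{k,i} - mean_i) · (x_{k,j} - mean_j), with n-1 = 3.
  S[U,U] = ((0.75)·(0.75) + (-2.25)·(-2.25) + (2.75)·(2.75) + (-1.25)·(-1.25)) / 3 = 14.75/3 = 4.9167
  S[U,V] = ((0.75)·(0.5) + (-2.25)·(-3.5) + (2.75)·(2.5) + (-1.25)·(0.5)) / 3 = 14.5/3 = 4.8333
  S[V,V] = ((0.5)·(0.5) + (-3.5)·(-3.5) + (2.5)·(2.5) + (0.5)·(0.5)) / 3 = 19/3 = 6.3333

S is symmetric (S[j,i] = S[i,j]). Assembling:

S = [[4.9167, 4.8333],
 [4.8333, 6.3333]]


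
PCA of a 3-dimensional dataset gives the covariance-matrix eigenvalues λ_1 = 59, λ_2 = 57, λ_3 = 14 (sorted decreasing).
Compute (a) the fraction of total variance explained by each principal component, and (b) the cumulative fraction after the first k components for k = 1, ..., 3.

Step 1 — total variance = trace(Sigma) = Σ λ_i = 59 + 57 + 14 = 130.

Step 2 — fraction explained by component i = λ_i / Σ λ:
  PC1: 59/130 = 0.4538
  PC2: 57/130 = 0.4385
  PC3: 14/130 = 0.1077

Step 3 — cumulative fraction after k components = (λ_1 + ... + λ_k) / Σ λ:
  k = 1: 59/130 = 0.4538
  k = 2: (59 + 57)/130 = 116/130 = 0.8923
  k = 3: (59 + 57 + 14)/130 = 130/130 = 1

Summary (fraction, with percent):

explained: PC1 0.4538 (45.38%), PC2 0.4385 (43.85%), PC3 0.1077 (10.77%);  cumulative: 0.4538, 0.8923, 1


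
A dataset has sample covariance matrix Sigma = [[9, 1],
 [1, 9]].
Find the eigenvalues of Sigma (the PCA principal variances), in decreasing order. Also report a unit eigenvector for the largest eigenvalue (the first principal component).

Step 1 — characteristic polynomial of 2×2 Sigma:
  det(Sigma - λI) = λ² - trace · λ + det = 0.
  trace = 9 + 9 = 18, det = 9·9 - (1)² = 80.
Step 2 — discriminant:
  Δ = trace² - 4·det = 324 - 320 = 4.
Step 3 — eigenvalues:
  λ = (trace ± √Δ)/2 = (18 ± 2)/2,
  λ_1 = 10,  λ_2 = 8.

Step 4 — unit eigenvector for λ_1: solve (Sigma - λ_1 I)v = 0. First row:
  (9 - 10)·v_x + (1)·v_y = 0, i.e. (-1)·v_x + (1)·v_y = 0,
  so v ∝ (b, λ_1 - a) = (1, 1) = u.
  ||u|| = √((1)² + (1)²) = √(2) ≈ 1.4142,
  v_1 = u/||u|| ≈ (0.7071, 0.7071) (||v_1|| = 1).

λ_1 = 10,  λ_2 = 8;  v_1 ≈ (0.7071, 0.7071)


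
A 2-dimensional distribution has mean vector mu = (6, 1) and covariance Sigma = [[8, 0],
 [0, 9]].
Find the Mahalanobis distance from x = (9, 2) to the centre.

Step 1 — centre the observation: (x - mu) = (3, 1).

Step 2 — invert Sigma. det(Sigma) = 8·9 - (0)² = 72.
  Sigma^{-1} = (1/det) · [[d, -b], [-b, a]] = [[0.125, 0],
 [0, 0.1111]].

Step 3 — form the quadratic (x - mu)^T · Sigma^{-1} · (x - mu):
  Sigma^{-1} · (x - mu) = (0.375, 0.1111).
  (x - mu)^T · [Sigma^{-1} · (x - mu)] = (3)·(0.375) + (1)·(0.1111) = 1.2361.

Step 4 — take square root: d = √(1.2361) ≈ 1.1118.

d(x, mu) = √(1.2361) ≈ 1.1118


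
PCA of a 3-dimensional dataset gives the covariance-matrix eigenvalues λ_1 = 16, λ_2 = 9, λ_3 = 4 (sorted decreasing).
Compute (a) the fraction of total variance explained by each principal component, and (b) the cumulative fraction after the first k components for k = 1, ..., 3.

Step 1 — total variance = trace(Sigma) = Σ λ_i = 16 + 9 + 4 = 29.

Step 2 — fraction explained by component i = λ_i / Σ λ:
  PC1: 16/29 = 0.5517
  PC2: 9/29 = 0.3103
  PC3: 4/29 = 0.1379

Step 3 — cumulative fraction after k components = (λ_1 + ... + λ_k) / Σ λ:
  k = 1: 16/29 = 0.5517
  k = 2: (16 + 9)/29 = 25/29 = 0.8621
  k = 3: (16 + 9 + 4)/29 = 29/29 = 1

Summary (fraction, with percent):

explained: PC1 0.5517 (55.17%), PC2 0.3103 (31.03%), PC3 0.1379 (13.79%);  cumulative: 0.5517, 0.8621, 1


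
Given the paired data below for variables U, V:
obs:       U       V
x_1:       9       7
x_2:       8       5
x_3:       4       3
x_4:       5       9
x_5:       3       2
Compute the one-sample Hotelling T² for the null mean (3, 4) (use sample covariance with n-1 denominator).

Step 1 — sample mean vector:
  mean(U) = (9 + 8 + 4 + 5 + 3) / 5 = 29/5 = 5.8
  mean(V) = (7 + 5 + 3 + 9 + 2) / 5 = 26/5 = 5.2
  x̄ = (5.8, 5.2),  deviation x̄ - mu_0 = (5.8, 5.2) - (3, 4) = (2.8, 1.2).

Step 2 — sample covariance matrix, S[i,j] = (1/(n-1)) · Σ_k (x_{k,i} - mean_i) · (x_{k,j} - mean_j), divisor n-1 = 4:
  S[U,U] = ((3.2)·(3.2) + (2.2)·(2.2) + (-1.8)·(-1.8) + (-0.8)·(-0.8) + (-2.8)·(-2.8)) / 4 = 26.8/4 = 6.7
  S[U,V] = ((3.2)·(1.8) + (2.2)·(-0.2) + (-1.8)·(-2.2) + (-0.8)·(3.8) + (-2.8)·(-3.2)) / 4 = 15.2/4 = 3.8
  S[V,V] = ((1.8)·(1.8) + (-0.2)·(-0.2) + (-2.2)·(-2.2) + (3.8)·(3.8) + (-3.2)·(-3.2)) / 4 = 32.8/4 = 8.2
  S = [[6.7, 3.8],
 [3.8, 8.2]].

Step 3 — invert S. det(S) = 6.7·8.2 - (3.8)² = 40.5.
  S^{-1} = (1/det) · [[d, -b], [-b, a]] = [[0.2025, -0.0938],
 [-0.0938, 0.1654]].

Step 4 — quadratic form (x̄ - mu_0)^T · S^{-1} · (x̄ - mu_0):
  S^{-1} · (x̄ - mu_0) = (0.4543, -0.0642),
  (x̄ - mu_0)^T · [...] = (2.8)·(0.4543) + (1.2)·(-0.0642) = 1.1951.

Step 5 — scale by n: T² = 5 · 1.1951 = 5.9753.

T² ≈ 5.9753


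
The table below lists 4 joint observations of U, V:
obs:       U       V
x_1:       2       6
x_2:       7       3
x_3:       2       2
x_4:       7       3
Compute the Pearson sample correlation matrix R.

Step 1 — column means:
  mean(U) = (2 + 7 + 2 + 7) / 4 = 18/4 = 4.5
  mean(V) = (6 + 3 + 2 + 3) / 4 = 14/4 = 3.5

Step 2 — sample variances and covariances s[i,j] = (1/(n-1)) · Σ_k (x_{k,i} - mean_i) · (x_{k,j} - mean_j), with n-1 = 3:
  s[U,U] = ((-2.5)·(-2.5) + (2.5)·(2.5) + (-2.5)·(-2.5) + (2.5)·(2.5)) / 3 = 25/3 = 8.3333
  s[U,V] = ((-2.5)·(2.5) + (2.5)·(-0.5) + (-2.5)·(-1.5) + (2.5)·(-0.5)) / 3 = -5/3 = -1.6667
  s[V,V] = ((2.5)·(2.5) + (-0.5)·(-0.5) + (-1.5)·(-1.5) + (-0.5)·(-0.5)) / 3 = 9/3 = 3
  Sample standard deviations s_i = √(s[i,i]):
  s(U) = √(8.3333) = 2.8868
  s(V) = √(3) = 1.7321

Step 3 — r_{ij} = s_{ij} / (s_i · s_j):
  r[U,U] = 1 (diagonal).
  r[U,V] = -1.6667 / (2.8868 · 1.7321) = -1.6667 / 5 = -0.3333
  r[V,V] = 1 (diagonal).

R is symmetric with unit diagonal. Assembling:

R = [[1, -0.3333],
 [-0.3333, 1]]


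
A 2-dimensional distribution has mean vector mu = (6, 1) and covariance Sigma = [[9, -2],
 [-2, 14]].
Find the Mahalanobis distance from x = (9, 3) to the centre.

Step 1 — centre the observation: (x - mu) = (3, 2).

Step 2 — invert Sigma. det(Sigma) = 9·14 - (-2)² = 122.
  Sigma^{-1} = (1/det) · [[d, -b], [-b, a]] = [[0.1148, 0.0164],
 [0.0164, 0.0738]].

Step 3 — form the quadratic (x - mu)^T · Sigma^{-1} · (x - mu):
  Sigma^{-1} · (x - mu) = (0.377, 0.1967).
  (x - mu)^T · [Sigma^{-1} · (x - mu)] = (3)·(0.377) + (2)·(0.1967) = 1.5246.

Step 4 — take square root: d = √(1.5246) ≈ 1.2347.

d(x, mu) = √(1.5246) ≈ 1.2347


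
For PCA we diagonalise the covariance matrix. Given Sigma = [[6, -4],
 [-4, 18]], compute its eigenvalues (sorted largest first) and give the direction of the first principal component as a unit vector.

Step 1 — characteristic polynomial of 2×2 Sigma:
  det(Sigma - λI) = λ² - trace · λ + det = 0.
  trace = 6 + 18 = 24, det = 6·18 - (-4)² = 92.
Step 2 — discriminant:
  Δ = trace² - 4·det = 576 - 368 = 208.
Step 3 — eigenvalues:
  λ = (trace ± √Δ)/2 = (24 ± 14.4222)/2,
  λ_1 = 19.2111,  λ_2 = 4.7889.

Step 4 — unit eigenvector for λ_1: solve (Sigma - λ_1 I)v = 0. First row:
  (6 - 19.2111)·v_x + (-4)·v_y = 0, i.e. (-13.2111)·v_x + (-4)·v_y = 0,
  so v ∝ (b, λ_1 - a) = (-4, 13.2111); multiply by -1 so the first entry is positive: u = (4, -13.2111).
  ||u|| = √((4)² + (-13.2111)²) = √(190.5332) ≈ 13.8034,
  v_1 = u/||u|| ≈ (0.2898, -0.9571) (||v_1|| = 1).

λ_1 = 19.2111,  λ_2 = 4.7889;  v_1 ≈ (0.2898, -0.9571)


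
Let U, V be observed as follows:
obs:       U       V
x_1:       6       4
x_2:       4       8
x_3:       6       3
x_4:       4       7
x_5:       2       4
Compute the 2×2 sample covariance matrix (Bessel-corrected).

Step 1 — column means:
  mean(U) = (6 + 4 + 6 + 4 + 2) / 5 = 22/5 = 4.4
  mean(V) = (4 + 8 + 3 + 7 + 4) / 5 = 26/5 = 5.2

Step 2 — sample covariance S[i,j] = (1/(n-1)) · Σ_k (x_{k,i} - mean_i) · (x_{k,j} - mean_j), with n-1 = 4.
  S[U,U] = ((1.6)·(1.6) + (-0.4)·(-0.4) + (1.6)·(1.6) + (-0.4)·(-0.4) + (-2.4)·(-2.4)) / 4 = 11.2/4 = 2.8
  S[U,V] = ((1.6)·(-1.2) + (-0.4)·(2.8) + (1.6)·(-2.2) + (-0.4)·(1.8) + (-2.4)·(-1.2)) / 4 = -4.4/4 = -1.1
  S[V,V] = ((-1.2)·(-1.2) + (2.8)·(2.8) + (-2.2)·(-2.2) + (1.8)·(1.8) + (-1.2)·(-1.2)) / 4 = 18.8/4 = 4.7

S is symmetric (S[j,i] = S[i,j]). Assembling:

S = [[2.8, -1.1],
 [-1.1, 4.7]]


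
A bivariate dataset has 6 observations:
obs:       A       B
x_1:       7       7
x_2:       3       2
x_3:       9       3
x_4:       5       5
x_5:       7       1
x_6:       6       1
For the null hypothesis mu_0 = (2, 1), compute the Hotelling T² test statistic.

Step 1 — sample mean vector:
  mean(A) = (7 + 3 + 9 + 5 + 7 + 6) / 6 = 37/6 = 6.1667
  mean(B) = (7 + 2 + 3 + 5 + 1 + 1) / 6 = 19/6 = 3.1667
  x̄ = (6.1667, 3.1667),  deviation x̄ - mu_0 = (6.1667, 3.1667) - (2, 1) = (4.1667, 2.1667).

Step 2 — sample covariance matrix, S[i,j] = (1/(n-1)) · Σ_k (x_{k,i} - mean_i) · (x_{k,j} - mean_j), divisor n-1 = 5:
  S[A,A] = ((0.8333)·(0.8333) + (-3.1667)·(-3.1667) + (2.8333)·(2.8333) + (-1.1667)·(-1.1667) + (0.8333)·(0.8333) + (-0.1667)·(-0.1667)) / 5 = 20.8333/5 = 4.1667
  S[A,B] = ((0.8333)·(3.8333) + (-3.1667)·(-1.1667) + (2.8333)·(-0.1667) + (-1.1667)·(1.8333) + (0.8333)·(-2.1667) + (-0.1667)·(-2.1667)) / 5 = 2.8333/5 = 0.5667
  S[B,B] = ((3.8333)·(3.8333) + (-1.1667)·(-1.1667) + (-0.1667)·(-0.1667) + (1.8333)·(1.8333) + (-2.1667)·(-2.1667) + (-2.1667)·(-2.1667)) / 5 = 28.8333/5 = 5.7667
  S = [[4.1667, 0.5667],
 [0.5667, 5.7667]].

Step 3 — invert S. det(S) = 4.1667·5.7667 - (0.5667)² = 23.7067.
  S^{-1} = (1/det) · [[d, -b], [-b, a]] = [[0.2433, -0.0239],
 [-0.0239, 0.1758]].

Step 4 — quadratic form (x̄ - mu_0)^T · S^{-1} · (x̄ - mu_0):
  S^{-1} · (x̄ - mu_0) = (0.9618, 0.2812),
  (x̄ - mu_0)^T · [...] = (4.1667)·(0.9618) + (2.1667)·(0.2812) = 4.6166.

Step 5 — scale by n: T² = 6 · 4.6166 = 27.6997.

T² ≈ 27.6997


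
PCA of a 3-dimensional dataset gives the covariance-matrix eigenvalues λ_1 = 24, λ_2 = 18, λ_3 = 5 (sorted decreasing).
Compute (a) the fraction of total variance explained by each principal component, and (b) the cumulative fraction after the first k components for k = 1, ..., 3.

Step 1 — total variance = trace(Sigma) = Σ λ_i = 24 + 18 + 5 = 47.

Step 2 — fraction explained by component i = λ_i / Σ λ:
  PC1: 24/47 = 0.5106
  PC2: 18/47 = 0.383
  PC3: 5/47 = 0.1064

Step 3 — cumulative fraction after k components = (λ_1 + ... + λ_k) / Σ λ:
  k = 1: 24/47 = 0.5106
  k = 2: (24 + 18)/47 = 42/47 = 0.8936
  k = 3: (24 + 18 + 5)/47 = 47/47 = 1

Summary (fraction, with percent):

explained: PC1 0.5106 (51.06%), PC2 0.383 (38.3%), PC3 0.1064 (10.64%);  cumulative: 0.5106, 0.8936, 1


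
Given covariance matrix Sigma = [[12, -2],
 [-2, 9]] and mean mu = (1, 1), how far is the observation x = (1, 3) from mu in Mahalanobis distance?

Step 1 — centre the observation: (x - mu) = (0, 2).

Step 2 — invert Sigma. det(Sigma) = 12·9 - (-2)² = 104.
  Sigma^{-1} = (1/det) · [[d, -b], [-b, a]] = [[0.0865, 0.0192],
 [0.0192, 0.1154]].

Step 3 — form the quadratic (x - mu)^T · Sigma^{-1} · (x - mu):
  Sigma^{-1} · (x - mu) = (0.0385, 0.2308).
  (x - mu)^T · [Sigma^{-1} · (x - mu)] = (0)·(0.0385) + (2)·(0.2308) = 0.4615.

Step 4 — take square root: d = √(0.4615) ≈ 0.6794.

d(x, mu) = √(0.4615) ≈ 0.6794


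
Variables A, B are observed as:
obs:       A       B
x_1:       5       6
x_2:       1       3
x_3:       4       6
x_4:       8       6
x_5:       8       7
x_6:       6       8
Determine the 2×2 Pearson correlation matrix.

Step 1 — column means:
  mean(A) = (5 + 1 + 4 + 8 + 8 + 6) / 6 = 32/6 = 5.3333
  mean(B) = (6 + 3 + 6 + 6 + 7 + 8) / 6 = 36/6 = 6

Step 2 — sample variances and covariances s[i,j] = (1/(n-1)) · Σ_k (x_{k,i} - mean_i) · (x_{k,j} - mean_j), with n-1 = 5:
  s[A,A] = ((-0.3333)·(-0.3333) + (-4.3333)·(-4.3333) + (-1.3333)·(-1.3333) + (2.6667)·(2.6667) + (2.6667)·(2.6667) + (0.6667)·(0.6667)) / 5 = 35.3333/5 = 7.0667
  s[A,B] = ((-0.3333)·(0) + (-4.3333)·(-3) + (-1.3333)·(0) + (2.6667)·(0) + (2.6667)·(1) + (0.6667)·(2)) / 5 = 17/5 = 3.4
  s[B,B] = ((0)·(0) + (-3)·(-3) + (0)·(0) + (0)·(0) + (1)·(1) + (2)·(2)) / 5 = 14/5 = 2.8
  Sample standard deviations s_i = √(s[i,i]):
  s(A) = √(7.0667) = 2.6583
  s(B) = √(2.8) = 1.6733

Step 3 — r_{ij} = s_{ij} / (s_i · s_j):
  r[A,A] = 1 (diagonal).
  r[A,B] = 3.4 / (2.6583 · 1.6733) = 3.4 / 4.4482 = 0.7644
  r[B,B] = 1 (diagonal).

R is symmetric with unit diagonal. Assembling:

R = [[1, 0.7644],
 [0.7644, 1]]


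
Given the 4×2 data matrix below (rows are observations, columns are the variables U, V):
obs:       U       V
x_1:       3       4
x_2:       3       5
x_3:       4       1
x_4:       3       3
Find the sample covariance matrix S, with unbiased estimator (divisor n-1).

Step 1 — column means:
  mean(U) = (3 + 3 + 4 + 3) / 4 = 13/4 = 3.25
  mean(V) = (4 + 5 + 1 + 3) / 4 = 13/4 = 3.25

Step 2 — sample covariance S[i,j] = (1/(n-1)) · Σ_k (x_{k,i} - mean_i) · (x_{k,j} - mean_j), with n-1 = 3.
  S[U,U] = ((-0.25)·(-0.25) + (-0.25)·(-0.25) + (0.75)·(0.75) + (-0.25)·(-0.25)) / 3 = 0.75/3 = 0.25
  S[U,V] = ((-0.25)·(0.75) + (-0.25)·(1.75) + (0.75)·(-2.25) + (-0.25)·(-0.25)) / 3 = -2.25/3 = -0.75
  S[V,V] = ((0.75)·(0.75) + (1.75)·(1.75) + (-2.25)·(-2.25) + (-0.25)·(-0.25)) / 3 = 8.75/3 = 2.9167

S is symmetric (S[j,i] = S[i,j]). Assembling:

S = [[0.25, -0.75],
 [-0.75, 2.9167]]


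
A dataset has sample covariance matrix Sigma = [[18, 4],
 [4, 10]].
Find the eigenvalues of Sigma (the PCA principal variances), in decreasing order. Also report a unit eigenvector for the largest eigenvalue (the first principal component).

Step 1 — characteristic polynomial of 2×2 Sigma:
  det(Sigma - λI) = λ² - trace · λ + det = 0.
  trace = 18 + 10 = 28, det = 18·10 - (4)² = 164.
Step 2 — discriminant:
  Δ = trace² - 4·det = 784 - 656 = 128.
Step 3 — eigenvalues:
  λ = (trace ± √Δ)/2 = (28 ± 11.3137)/2,
  λ_1 = 19.6569,  λ_2 = 8.3431.

Step 4 — unit eigenvector for λ_1: solve (Sigma - λ_1 I)v = 0. First row:
  (18 - 19.6569)·v_x + (4)·v_y = 0, i.e. (-1.6569)·v_x + (4)·v_y = 0,
  so v ∝ (b, λ_1 - a) = (4, 1.6569) = u.
  ||u|| = √((4)² + (1.6569)²) = √(18.7452) ≈ 4.3296,
  v_1 = u/||u|| ≈ (0.9239, 0.3827) (||v_1|| = 1).

λ_1 = 19.6569,  λ_2 = 8.3431;  v_1 ≈ (0.9239, 0.3827)


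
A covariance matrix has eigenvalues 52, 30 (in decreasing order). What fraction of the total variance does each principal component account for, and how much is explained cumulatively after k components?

Step 1 — total variance = trace(Sigma) = Σ λ_i = 52 + 30 = 82.

Step 2 — fraction explained by component i = λ_i / Σ λ:
  PC1: 52/82 = 0.6341
  PC2: 30/82 = 0.3659

Step 3 — cumulative fraction after k components = (λ_1 + ... + λ_k) / Σ λ:
  k = 1: 52/82 = 0.6341
  k = 2: (52 + 30)/82 = 82/82 = 1

Summary (fraction, with percent):

explained: PC1 0.6341 (63.41%), PC2 0.3659 (36.59%);  cumulative: 0.6341, 1


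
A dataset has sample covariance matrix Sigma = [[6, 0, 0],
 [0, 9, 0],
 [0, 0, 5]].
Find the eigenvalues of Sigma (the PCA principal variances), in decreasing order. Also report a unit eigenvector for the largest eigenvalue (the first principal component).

Step 1 — characteristic polynomial p(λ) = det(λI - Sigma) = λ³ - tr·λ² + c_1·λ - det, where tr = trace, c_1 = sum of the principal 2×2 minors, det = det(Sigma):
  tr = 6 + 9 + 5 = 20,
  c_1 = (6·9 - (0)²) + (6·5 - (0)²) + (9·5 - (0)²) = 54 + 30 + 45 = 129,
  det = 6·(9·5 - (0)²) - (0)·((0)·5 - (0)·(0)) + (0)·((0)·(0) - 9·(0)) = 6·(45) - (0)·(0) + (0)·(0) = 270.
  So p(λ) = λ³ - 20λ² + 129λ - 270.
Step 2 — look for an integer root (rational root theorem: any rational root is an integer divisor of 270). Testing λ = 5:
  p(5) = 125 - 500 + 645 - 270 = 0  ✓
  Dividing out (λ - 5): p(λ) = (λ - 5)(λ² - 15λ + 54).
Step 3 — remaining eigenvalues from the quadratic λ² - 15λ + 54 = 0:
  Δ = 15² - 4·54 = 225 - 216 = 9,  λ = (15 ± √9)/2 = (15 ± 3)/2 = 9 or 6.
  Sorted: λ_1 = 9,  λ_2 = 6,  λ_3 = 5  (check: sum = 20 = tr ✓).

Step 4 — unit eigenvector for λ_1 = 9: v spans the null space of (Sigma - λ_1 I), whose rows are
  r_1 = (-3, 0, 0),  r_2 = (0, 0, 0),  r_3 = (0, 0, -4).
  v is orthogonal to every row, so take v ∝ r_1 × r_3 = ((0)·(-4) - (0)·(0), (0)·(0) - (-3)·(-4), (-3)·(0) - (0)·(0)) = (0, -12, 0).
  Rescale (divide by 12; multiply by -1 so the first nonzero entry is positive): u = (0, 1, 0).
  ||u|| = √((0)² + (1)² + (0)²) = √(1) = 1,  v_1 = u/||u|| ≈ (0, 1, 0) (||v_1|| = 1).

λ_1 = 9,  λ_2 = 6,  λ_3 = 5;  v_1 ≈ (0, 1, 0)
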